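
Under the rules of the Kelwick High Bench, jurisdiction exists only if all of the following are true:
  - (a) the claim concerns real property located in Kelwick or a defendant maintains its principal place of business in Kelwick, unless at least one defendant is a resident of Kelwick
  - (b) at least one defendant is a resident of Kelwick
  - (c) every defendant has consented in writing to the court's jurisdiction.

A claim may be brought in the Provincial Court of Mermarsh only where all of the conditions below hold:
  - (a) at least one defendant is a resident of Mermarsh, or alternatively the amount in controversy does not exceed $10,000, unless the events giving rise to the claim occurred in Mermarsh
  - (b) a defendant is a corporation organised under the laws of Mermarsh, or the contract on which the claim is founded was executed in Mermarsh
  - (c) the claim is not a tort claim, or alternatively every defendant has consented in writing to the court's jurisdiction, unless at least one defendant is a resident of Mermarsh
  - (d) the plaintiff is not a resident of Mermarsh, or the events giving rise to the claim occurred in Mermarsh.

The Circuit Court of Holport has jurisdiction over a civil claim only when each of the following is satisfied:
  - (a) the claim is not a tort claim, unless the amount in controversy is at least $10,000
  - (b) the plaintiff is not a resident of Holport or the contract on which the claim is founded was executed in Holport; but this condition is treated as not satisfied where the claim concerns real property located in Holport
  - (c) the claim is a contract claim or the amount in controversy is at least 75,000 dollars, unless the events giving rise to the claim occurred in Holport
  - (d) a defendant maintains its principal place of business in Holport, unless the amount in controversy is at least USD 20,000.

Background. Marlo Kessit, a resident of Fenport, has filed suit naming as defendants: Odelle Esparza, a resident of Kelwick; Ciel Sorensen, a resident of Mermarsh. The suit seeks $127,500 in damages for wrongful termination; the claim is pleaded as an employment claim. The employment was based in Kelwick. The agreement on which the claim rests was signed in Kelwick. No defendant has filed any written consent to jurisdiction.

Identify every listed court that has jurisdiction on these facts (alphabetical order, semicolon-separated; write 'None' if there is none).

The Kelwick High Bench:
  (a) The claim does not concern real property; no defendant is a corporation — none of the alternatives is met. But Odelle Esparza resides in Kelwick, and the 'unless' clause therefore excuses the requirement. Condition met.
  (b) Odelle Esparza resides in Kelwick. Met.
  (c) No such written consent has been filed. Not satisfied.
  → No jurisdiction.
The Provincial Court of Mermarsh:
  (a) Ciel Sorensen resides in Mermarsh — that alternative is enough. Satisfied.
  (b) No defendant is a corporation; the contract was executed in Kelwick, not Mermarsh — none of the alternatives is met. Fails.
  (c) The claim is an employment claim, not a tort claim — that alternative is enough. Met.
  (d) The plaintiff resides in Fenport, which is not Mermarsh, which satisfies one of the alternatives. Satisfied.
  → No jurisdiction.
The Circuit Court of Holport:
  (a) The claim is an employment claim, not a tort claim. Condition met.
  (b) The plaintiff resides in Fenport, which is not Holport — that alternative is enough. The carve-out does not apply: the claim does not concern real property. Condition met.
  (c) The amount in controversy is 127,500 dollars, which meets the $75,000 floor — that alternative is enough. Condition met.
  (d) No defendant is a corporation. But the amount in controversy is $127,500, which meets the $20,000 floor, and the 'unless' clause therefore excuses the requirement. Met.
  → Jurisdiction lies.

the Circuit Court of Holport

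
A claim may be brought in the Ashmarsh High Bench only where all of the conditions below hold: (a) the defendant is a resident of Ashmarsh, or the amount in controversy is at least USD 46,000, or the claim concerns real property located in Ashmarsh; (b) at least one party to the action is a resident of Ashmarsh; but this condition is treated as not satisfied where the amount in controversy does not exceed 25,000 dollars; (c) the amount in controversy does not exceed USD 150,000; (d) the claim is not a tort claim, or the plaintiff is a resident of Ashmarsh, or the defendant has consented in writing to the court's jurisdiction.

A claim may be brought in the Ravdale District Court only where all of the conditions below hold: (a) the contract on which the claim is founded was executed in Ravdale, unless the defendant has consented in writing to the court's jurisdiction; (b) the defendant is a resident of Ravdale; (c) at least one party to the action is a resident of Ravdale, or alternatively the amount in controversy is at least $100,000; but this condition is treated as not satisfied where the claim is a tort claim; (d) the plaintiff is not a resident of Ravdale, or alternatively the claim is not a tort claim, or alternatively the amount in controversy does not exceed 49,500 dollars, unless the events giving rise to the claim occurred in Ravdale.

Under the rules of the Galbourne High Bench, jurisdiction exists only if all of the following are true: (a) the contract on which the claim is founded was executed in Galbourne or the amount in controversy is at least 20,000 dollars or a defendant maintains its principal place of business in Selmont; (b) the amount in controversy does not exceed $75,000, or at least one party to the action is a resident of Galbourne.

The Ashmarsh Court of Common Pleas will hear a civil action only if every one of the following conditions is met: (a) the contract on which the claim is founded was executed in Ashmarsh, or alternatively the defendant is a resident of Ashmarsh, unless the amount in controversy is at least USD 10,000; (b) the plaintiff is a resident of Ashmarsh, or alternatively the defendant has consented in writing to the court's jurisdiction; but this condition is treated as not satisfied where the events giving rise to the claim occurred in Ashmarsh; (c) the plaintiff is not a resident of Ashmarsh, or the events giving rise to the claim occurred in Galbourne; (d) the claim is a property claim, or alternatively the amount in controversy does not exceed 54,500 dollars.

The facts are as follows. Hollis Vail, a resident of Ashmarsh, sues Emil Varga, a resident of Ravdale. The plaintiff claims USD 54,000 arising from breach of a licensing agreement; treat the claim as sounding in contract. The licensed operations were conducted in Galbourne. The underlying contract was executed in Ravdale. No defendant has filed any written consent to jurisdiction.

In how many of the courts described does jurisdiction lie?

The Ashmarsh High Bench:
  (a) The amount in controversy is USD 54,000, which meets the USD 46,000 floor — that alternative is enough. Satisfied.
  (b) Hollis Vail resides in Ashmarsh. And the carve-out is inapplicable — the amount in controversy is USD 54,000, above the $25,000 ceiling. Condition met.
  (c) The amount in controversy is $54,000, within the $150,000 ceiling. Met.
  (d) The claim is a contract claim, not a tort claim, which satisfies one of the alternatives. Condition met.
  → The court has jurisdiction.
The Ravdale District Court:
  (a) The contract was executed in Ravdale. Satisfied.
  (b) The defendant resides in Ravdale. Met.
  (c) Emil Varga resides in Ravdale, so one alternative holds. And the carve-out is inapplicable — the claim is a contract claim, not a tort claim. Met.
  (d) The plaintiff resides in Ashmarsh, which is not Ravdale, which satisfies one of the alternatives. Satisfied.
  → Every requirement is satisfied — jurisdiction.
The Galbourne High Bench:
  (a) The amount in controversy is $54,000, which meets the $20,000 floor, which satisfies one of the alternatives. Met.
  (b) The amount in controversy is USD 54,000, within the $75,000 ceiling, so one alternative holds. Satisfied.
  → All conditions met; jurisdiction exists.
The Ashmarsh Court of Common Pleas:
  (a) The contract was executed in Ravdale, not Ashmarsh; the defendant resides in Ravdale, not Ashmarsh — every alternative fails. But the amount in controversy is USD 54,000, which meets the USD 10,000 floor, and the 'unless' clause therefore excuses the requirement. Satisfied.
  (b) The plaintiff resides in Ashmarsh — that alternative is enough. The exception is not triggered, since the operative events occurred in Galbourne, not Ashmarsh. Satisfied.
  (c) The operative events occurred in Galbourne, so one alternative holds. Satisfied.
  (d) The amount in controversy is USD 54,000, within the USD 54,500 ceiling, so this disjunct is met. Satisfied.
  → Jurisdiction lies.
Courts with jurisdiction: the Ashmarsh High Bench, the Ravdale District Court, the Galbourne High Bench, the Ashmarsh Court of Common Pleas — 4 in total.

4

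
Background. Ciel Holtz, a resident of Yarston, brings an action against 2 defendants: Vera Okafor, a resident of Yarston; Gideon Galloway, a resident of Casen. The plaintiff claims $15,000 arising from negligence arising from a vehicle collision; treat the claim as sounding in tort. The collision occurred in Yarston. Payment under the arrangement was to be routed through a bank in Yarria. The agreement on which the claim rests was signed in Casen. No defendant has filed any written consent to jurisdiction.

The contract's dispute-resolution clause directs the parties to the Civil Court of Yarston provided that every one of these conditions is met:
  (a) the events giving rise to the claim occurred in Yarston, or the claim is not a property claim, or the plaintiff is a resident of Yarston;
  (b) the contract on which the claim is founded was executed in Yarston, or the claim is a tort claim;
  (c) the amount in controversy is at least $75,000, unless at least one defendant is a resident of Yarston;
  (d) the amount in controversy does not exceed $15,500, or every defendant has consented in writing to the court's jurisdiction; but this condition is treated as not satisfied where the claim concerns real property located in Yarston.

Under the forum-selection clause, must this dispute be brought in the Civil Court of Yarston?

Yes

The Civil Court of Yarston:
  (a) The operative events occurred in Yarston, so one alternative holds. Condition met.
  (b) The claim is a tort claim, so this disjunct is met. Satisfied.
  (c) The amount in controversy is USD 15,000, below the $75,000 floor. But Vera Okafor resides in Yarston, and the 'unless' clause therefore excuses the requirement. Condition met.
  (d) The amount in controversy is 15,000 dollars, within the USD 15,500 ceiling, so this disjunct is met. The carve-out does not apply: the claim does not concern real property. Satisfied.
  → Forum clause is triggered.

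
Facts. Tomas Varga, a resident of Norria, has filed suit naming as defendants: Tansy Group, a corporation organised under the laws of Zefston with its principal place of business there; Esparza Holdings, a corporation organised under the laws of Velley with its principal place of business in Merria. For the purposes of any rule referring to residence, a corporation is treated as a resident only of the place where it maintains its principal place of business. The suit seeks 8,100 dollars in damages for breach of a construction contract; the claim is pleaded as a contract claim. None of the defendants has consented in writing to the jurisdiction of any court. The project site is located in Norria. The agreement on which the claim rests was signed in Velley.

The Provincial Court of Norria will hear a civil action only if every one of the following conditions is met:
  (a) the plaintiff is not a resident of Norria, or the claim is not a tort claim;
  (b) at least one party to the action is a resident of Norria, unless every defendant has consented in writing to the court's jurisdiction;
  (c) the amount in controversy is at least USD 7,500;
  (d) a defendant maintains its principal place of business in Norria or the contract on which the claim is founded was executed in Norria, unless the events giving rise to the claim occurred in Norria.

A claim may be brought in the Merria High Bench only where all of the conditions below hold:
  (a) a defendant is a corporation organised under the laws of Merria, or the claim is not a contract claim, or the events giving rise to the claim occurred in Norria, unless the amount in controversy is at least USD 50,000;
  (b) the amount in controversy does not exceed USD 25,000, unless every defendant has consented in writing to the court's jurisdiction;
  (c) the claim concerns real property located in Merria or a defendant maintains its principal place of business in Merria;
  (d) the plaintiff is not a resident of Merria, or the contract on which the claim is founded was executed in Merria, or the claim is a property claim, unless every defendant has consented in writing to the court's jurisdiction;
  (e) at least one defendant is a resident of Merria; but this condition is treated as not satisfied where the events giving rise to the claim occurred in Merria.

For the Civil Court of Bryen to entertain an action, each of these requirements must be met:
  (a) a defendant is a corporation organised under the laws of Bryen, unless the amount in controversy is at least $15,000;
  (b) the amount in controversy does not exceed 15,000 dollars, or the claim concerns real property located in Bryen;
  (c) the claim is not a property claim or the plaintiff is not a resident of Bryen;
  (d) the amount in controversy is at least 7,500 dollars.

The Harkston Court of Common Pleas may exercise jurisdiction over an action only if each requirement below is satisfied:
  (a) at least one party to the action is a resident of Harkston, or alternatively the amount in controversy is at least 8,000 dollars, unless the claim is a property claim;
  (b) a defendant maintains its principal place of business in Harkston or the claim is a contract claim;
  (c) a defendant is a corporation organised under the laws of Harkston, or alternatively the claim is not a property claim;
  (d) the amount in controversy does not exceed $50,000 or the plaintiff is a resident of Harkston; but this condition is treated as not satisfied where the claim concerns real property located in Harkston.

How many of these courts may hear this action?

3

The Provincial Court of Norria:
  (a) The claim is a contract claim, not a tort claim, so one alternative holds. Met.
  (b) Tomas Varga resides in Norria. Condition met.
  (c) The amount in controversy is USD 8,100, which meets the $7,500 floor. Met.
  (d) The corporate defendant(s) have their principal place of business in Merria, Zefston, not Norria; the contract was executed in Velley, not Norria — every alternative fails. But the operative events occurred in Norria, and the 'unless' clause therefore excuses the requirement. Met.
  → Every requirement is satisfied — jurisdiction.
The Merria High Bench:
  (a) The operative events occurred in Norria, which satisfies one of the alternatives. Satisfied.
  (b) The amount in controversy is $8,100, within the 25,000 dollars ceiling. Met.
  (c) Esparza Holdings has its principal place of business in Merria, so one alternative holds. Met.
  (d) The plaintiff resides in Norria, which is not Merria, which satisfies one of the alternatives. Condition met.
  (e) Esparza Holdings resides in Merria. And the carve-out is inapplicable — the operative events occurred in Norria, not Merria. Satisfied.
  → The court has jurisdiction.
The Civil Court of Bryen:
  (a) The corporate defendant(s) are organised in Velley, Zefston, not Bryen. The proviso offers no rescue either, since the amount in controversy is USD 8,100, below the 15,000 dollars floor. Condition not met.
  (b) The amount in controversy is USD 8,100, within the $15,000 ceiling, so one alternative holds. Met.
  (c) The claim is a contract claim, not a property claim, which satisfies one of the alternatives. Satisfied.
  (d) The amount in controversy is $8,100, which meets the USD 7,500 floor. Condition met.
  → No jurisdiction.
The Harkston Court of Common Pleas:
  (a) The amount in controversy is $8,100, which meets the $8,000 floor — that alternative is enough. Condition met.
  (b) The claim is a contract claim, so one alternative holds. Satisfied.
  (c) The claim is a contract claim, not a property claim — that alternative is enough. Condition met.
  (d) The amount in controversy is 8,100 dollars, within the $50,000 ceiling, so this disjunct is met. The carve-out does not apply: the claim does not concern real property. Condition met.
  → Jurisdiction lies.
Courts with jurisdiction: the Provincial Court of Norria, the Merria High Bench, the Harkston Court of Common Pleas — 3 in total.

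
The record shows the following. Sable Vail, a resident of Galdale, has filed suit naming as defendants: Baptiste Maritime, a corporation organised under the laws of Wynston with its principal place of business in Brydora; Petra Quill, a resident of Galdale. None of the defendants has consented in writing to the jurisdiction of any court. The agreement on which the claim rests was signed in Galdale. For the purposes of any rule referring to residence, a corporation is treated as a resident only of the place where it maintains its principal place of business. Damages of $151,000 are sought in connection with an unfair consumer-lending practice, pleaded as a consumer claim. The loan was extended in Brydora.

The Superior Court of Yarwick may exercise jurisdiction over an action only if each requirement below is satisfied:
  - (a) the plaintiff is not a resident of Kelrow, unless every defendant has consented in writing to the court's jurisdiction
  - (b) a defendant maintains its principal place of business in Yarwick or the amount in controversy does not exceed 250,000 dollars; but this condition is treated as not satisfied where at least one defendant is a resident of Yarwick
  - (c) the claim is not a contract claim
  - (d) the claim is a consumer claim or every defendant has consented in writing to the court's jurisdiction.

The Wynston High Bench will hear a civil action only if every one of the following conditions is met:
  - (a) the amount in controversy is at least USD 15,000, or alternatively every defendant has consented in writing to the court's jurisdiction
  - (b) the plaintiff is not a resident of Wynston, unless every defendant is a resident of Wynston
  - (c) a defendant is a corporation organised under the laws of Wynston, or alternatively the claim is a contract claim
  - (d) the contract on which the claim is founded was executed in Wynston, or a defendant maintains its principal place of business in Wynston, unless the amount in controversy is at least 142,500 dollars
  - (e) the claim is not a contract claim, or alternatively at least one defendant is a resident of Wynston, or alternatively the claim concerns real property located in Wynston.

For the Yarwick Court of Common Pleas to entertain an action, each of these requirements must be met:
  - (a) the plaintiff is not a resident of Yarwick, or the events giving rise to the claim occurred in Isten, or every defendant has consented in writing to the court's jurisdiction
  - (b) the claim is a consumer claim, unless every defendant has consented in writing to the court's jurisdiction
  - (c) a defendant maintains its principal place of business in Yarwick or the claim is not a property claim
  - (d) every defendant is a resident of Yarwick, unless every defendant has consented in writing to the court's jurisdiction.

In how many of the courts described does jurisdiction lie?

The Superior Court of Yarwick:
  (a) The plaintiff resides in Galdale, which is not Kelrow. Met.
  (b) The amount in controversy is $151,000, within the 250,000 dollars ceiling, so one alternative holds. The exception is not triggered, since no defendant resides in Yarwick (they reside in Brydora, Galdale). Satisfied.
  (c) The claim is a consumer claim, not a contract claim. Satisfied.
  (d) The claim is a consumer claim, so this disjunct is met. Condition met.
  → The court has jurisdiction.
The Wynston High Bench:
  (a) The amount in controversy is USD 151,000, which meets the $15,000 floor, so this disjunct is met. Condition met.
  (b) The plaintiff resides in Galdale, which is not Wynston. Condition met.
  (c) Baptiste Maritime is organised under the laws of Wynston, which satisfies one of the alternatives. Condition met.
  (d) The contract was executed in Galdale, not Wynston; the corporate defendant(s) have their principal place of business in Brydora, not Wynston — none of the alternatives is met. However, the amount in controversy is $151,000, which meets the USD 142,500 floor, so the 'unless' proviso supplies this condition. Satisfied.
  (e) The claim is a consumer claim, not a contract claim, so one alternative holds. Satisfied.
  → Every requirement is satisfied — jurisdiction.
The Yarwick Court of Common Pleas:
  (a) The plaintiff resides in Galdale, which is not Yarwick, which satisfies one of the alternatives. Satisfied.
  (b) The claim is a consumer claim. Satisfied.
  (c) The claim is a consumer claim, not a property claim, which satisfies one of the alternatives. Condition met.
  (d) The defendants reside as follows — Baptiste Maritime in Brydora, Petra Quill in Galdale — not all in Yarwick. Nor does the 'unless' clause help: no such written consent has been filed. Condition not met.
  → No jurisdiction.
Courts with jurisdiction: the Superior Court of Yarwick, the Wynston High Bench — 2 in total.

2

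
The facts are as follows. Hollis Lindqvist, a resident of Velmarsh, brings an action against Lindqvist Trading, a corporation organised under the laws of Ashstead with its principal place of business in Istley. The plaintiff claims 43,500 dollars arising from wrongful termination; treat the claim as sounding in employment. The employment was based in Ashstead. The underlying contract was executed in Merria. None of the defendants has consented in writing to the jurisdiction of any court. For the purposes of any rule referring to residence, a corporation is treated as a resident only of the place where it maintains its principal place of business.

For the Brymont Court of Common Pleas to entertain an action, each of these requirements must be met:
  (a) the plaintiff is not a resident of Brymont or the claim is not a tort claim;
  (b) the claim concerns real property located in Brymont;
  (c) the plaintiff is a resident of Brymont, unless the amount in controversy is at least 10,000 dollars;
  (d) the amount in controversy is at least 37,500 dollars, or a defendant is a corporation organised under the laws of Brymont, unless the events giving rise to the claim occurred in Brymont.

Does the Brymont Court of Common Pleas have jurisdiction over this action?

No

The Brymont Court of Common Pleas:
  (a) The plaintiff resides in Velmarsh, which is not Brymont, which satisfies one of the alternatives. Met.
  (b) The claim does not concern real property. Not satisfied.
  (c) The plaintiff resides in Velmarsh, not Brymont. But the amount in controversy is $43,500, which meets the $10,000 floor, and the 'unless' clause therefore excuses the requirement. Met.
  (d) The amount in controversy is $43,500, which meets the USD 37,500 floor, so one alternative holds. Met.
  → No jurisdiction.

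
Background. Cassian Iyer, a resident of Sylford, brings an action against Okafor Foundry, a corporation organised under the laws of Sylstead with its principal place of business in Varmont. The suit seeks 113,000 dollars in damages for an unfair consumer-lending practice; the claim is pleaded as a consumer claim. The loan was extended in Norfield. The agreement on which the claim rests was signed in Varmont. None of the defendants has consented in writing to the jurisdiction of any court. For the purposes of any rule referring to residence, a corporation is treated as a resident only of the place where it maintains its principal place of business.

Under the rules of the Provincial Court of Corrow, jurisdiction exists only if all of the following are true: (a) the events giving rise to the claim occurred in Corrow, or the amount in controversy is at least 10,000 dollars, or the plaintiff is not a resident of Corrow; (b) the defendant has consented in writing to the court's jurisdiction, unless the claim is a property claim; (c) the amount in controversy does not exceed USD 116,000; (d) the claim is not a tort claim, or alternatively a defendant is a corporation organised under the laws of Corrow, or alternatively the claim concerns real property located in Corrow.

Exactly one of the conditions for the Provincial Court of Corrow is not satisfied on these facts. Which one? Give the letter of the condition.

The Provincial Court of Corrow:
  (a) The amount in controversy is 113,000 dollars, which meets the 10,000 dollars floor, so this disjunct is met. Condition met.
  (b) No such written consent has been filed. The proviso offers no rescue either, since the claim is a consumer claim, not a property claim. Condition not met.
  (c) The amount in controversy is USD 113,000, within the USD 116,000 ceiling. Met.
  (d) The claim is a consumer claim, not a tort claim, so one alternative holds. Condition met.
Only condition (b) fails.

(b)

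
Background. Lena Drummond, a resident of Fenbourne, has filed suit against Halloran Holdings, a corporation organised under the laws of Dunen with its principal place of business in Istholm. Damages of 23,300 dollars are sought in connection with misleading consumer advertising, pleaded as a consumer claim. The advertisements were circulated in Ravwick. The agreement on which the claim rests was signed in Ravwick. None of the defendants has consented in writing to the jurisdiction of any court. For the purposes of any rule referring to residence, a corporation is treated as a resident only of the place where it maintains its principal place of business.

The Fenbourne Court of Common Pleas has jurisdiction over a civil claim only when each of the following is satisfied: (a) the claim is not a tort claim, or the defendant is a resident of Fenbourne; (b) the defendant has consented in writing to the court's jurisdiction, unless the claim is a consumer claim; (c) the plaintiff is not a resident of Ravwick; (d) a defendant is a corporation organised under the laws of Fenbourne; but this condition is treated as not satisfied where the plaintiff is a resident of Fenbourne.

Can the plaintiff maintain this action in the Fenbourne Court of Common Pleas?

No

The Fenbourne Court of Common Pleas:
  (a) The claim is a consumer claim, not a tort claim, so this disjunct is met. Satisfied.
  (b) No such written consent has been filed. However, the claim is a consumer claim, so the 'unless' proviso supplies this condition. Condition met.
  (c) The plaintiff resides in Fenbourne, which is not Ravwick. Satisfied.
  (d) The corporate defendant(s) are organised in Dunen, not Fenbourne. Fails.
  → The court lacks jurisdiction.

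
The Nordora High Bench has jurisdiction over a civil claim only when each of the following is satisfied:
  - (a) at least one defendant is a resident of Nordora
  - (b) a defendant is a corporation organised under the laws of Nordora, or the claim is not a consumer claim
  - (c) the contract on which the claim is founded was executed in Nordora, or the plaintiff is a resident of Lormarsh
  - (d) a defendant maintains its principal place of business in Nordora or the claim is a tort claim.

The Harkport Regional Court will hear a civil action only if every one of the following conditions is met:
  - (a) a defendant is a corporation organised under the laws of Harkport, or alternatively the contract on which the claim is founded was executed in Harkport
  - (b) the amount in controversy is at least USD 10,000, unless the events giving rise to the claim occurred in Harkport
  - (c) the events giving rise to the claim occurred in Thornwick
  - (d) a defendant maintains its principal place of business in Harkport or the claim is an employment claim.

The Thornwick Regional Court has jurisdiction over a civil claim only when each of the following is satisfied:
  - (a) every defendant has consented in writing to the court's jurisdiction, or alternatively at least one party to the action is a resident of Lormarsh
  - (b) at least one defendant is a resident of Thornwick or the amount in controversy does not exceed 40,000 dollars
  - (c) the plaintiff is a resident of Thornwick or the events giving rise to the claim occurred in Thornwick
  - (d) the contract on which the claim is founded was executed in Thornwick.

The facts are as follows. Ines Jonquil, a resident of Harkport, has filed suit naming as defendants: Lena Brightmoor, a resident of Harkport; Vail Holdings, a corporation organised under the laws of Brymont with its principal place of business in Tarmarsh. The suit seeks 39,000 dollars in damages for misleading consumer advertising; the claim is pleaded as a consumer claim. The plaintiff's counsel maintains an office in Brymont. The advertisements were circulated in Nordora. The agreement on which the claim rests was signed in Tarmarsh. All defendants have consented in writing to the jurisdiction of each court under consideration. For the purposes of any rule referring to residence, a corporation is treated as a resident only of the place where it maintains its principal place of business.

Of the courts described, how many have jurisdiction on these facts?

0

The Nordora High Bench:
  (a) No defendant resides in Nordora (they reside in Harkport, Tarmarsh). Not met.
  (b) The corporate defendant(s) are organised in Brymont, not Nordora; the claim is a consumer claim — every alternative fails. Not satisfied.
  (c) The contract was executed in Tarmarsh, not Nordora; the plaintiff resides in Harkport, not Lormarsh — no alternative holds. Not satisfied.
  (d) The corporate defendant(s) have their principal place of business in Tarmarsh, not Nordora; the claim is a consumer claim, not a tort claim — every alternative fails. Fails.
  → Not every requirement is met — no jurisdiction.
The Harkport Regional Court:
  (a) The corporate defendant(s) are organised in Brymont, not Harkport; the contract was executed in Tarmarsh, not Harkport — no alternative holds. Not satisfied.
  (b) The amount in controversy is $39,000, which meets the USD 10,000 floor. Satisfied.
  (c) The operative events occurred in Nordora, not Thornwick. Not satisfied.
  (d) The corporate defendant(s) have their principal place of business in Tarmarsh, not Harkport; the claim is a consumer claim, not an employment claim — no alternative holds. Not met.
  → The court lacks jurisdiction.
The Thornwick Regional Court:
  (a) Every defendant has filed written consent, so one alternative holds. Met.
  (b) The amount in controversy is 39,000 dollars, within the 40,000 dollars ceiling — that alternative is enough. Condition met.
  (c) The plaintiff resides in Harkport, not Thornwick; the operative events occurred in Nordora, not Thornwick — no alternative holds. Fails.
  (d) The contract was executed in Tarmarsh, not Thornwick. Condition not met.
  → Not every requirement is met — no jurisdiction.
No court satisfies all of its conditions.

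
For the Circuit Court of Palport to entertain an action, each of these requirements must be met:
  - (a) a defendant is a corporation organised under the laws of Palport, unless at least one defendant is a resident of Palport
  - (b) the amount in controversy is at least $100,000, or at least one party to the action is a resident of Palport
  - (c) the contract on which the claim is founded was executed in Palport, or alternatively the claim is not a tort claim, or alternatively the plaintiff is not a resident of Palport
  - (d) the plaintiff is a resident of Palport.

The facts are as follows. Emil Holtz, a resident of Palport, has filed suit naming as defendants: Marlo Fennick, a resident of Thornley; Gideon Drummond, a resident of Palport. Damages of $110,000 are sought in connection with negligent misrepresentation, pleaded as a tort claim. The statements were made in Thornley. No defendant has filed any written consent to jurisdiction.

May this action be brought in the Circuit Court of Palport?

The Circuit Court of Palport:
  (a) No defendant is a corporation. The proviso rescues it, though: Gideon Drummond resides in Palport. Condition met.
  (b) The amount in controversy is 110,000 dollars, which meets the $100,000 floor, which satisfies one of the alternatives. Satisfied.
  (c) No contract (and hence no place of execution) is alleged; the claim is a tort claim; the plaintiff resides in Palport — no alternative holds. Not satisfied.
  (d) The plaintiff resides in Palport. Satisfied.
  → The court lacks jurisdiction.

No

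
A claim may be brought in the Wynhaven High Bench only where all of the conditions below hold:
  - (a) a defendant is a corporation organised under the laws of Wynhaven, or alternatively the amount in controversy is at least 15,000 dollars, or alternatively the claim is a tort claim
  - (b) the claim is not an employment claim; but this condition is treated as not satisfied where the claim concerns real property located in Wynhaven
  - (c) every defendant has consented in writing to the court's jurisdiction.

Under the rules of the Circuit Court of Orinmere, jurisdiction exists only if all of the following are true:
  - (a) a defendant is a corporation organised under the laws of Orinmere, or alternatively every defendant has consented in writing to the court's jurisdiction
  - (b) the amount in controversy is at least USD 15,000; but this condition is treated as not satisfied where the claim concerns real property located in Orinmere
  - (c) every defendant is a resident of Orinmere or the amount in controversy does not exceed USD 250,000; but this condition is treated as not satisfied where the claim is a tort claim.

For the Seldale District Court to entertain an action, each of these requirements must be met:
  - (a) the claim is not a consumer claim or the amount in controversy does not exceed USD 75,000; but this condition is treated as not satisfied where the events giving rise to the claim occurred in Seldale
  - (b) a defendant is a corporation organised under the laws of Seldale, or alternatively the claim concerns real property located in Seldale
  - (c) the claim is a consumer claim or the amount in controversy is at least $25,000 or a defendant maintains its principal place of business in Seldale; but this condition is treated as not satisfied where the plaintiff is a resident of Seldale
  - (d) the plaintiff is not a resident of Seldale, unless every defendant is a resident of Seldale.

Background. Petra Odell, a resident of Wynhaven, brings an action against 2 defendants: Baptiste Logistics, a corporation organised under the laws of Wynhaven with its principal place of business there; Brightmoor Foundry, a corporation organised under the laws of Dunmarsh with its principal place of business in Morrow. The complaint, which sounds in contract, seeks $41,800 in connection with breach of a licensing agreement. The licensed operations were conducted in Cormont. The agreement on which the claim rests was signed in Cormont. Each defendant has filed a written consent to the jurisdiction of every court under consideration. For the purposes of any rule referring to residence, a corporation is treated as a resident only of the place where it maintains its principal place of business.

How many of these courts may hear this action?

The Wynhaven High Bench:
  (a) Baptiste Logistics is organised under the laws of Wynhaven, so this disjunct is met. Condition met.
  (b) The claim is a contract claim, not an employment claim. The exception is not triggered, since the claim does not concern real property. Met.
  (c) Every defendant has filed written consent. Satisfied.
  → Every requirement is satisfied — jurisdiction.
The Circuit Court of Orinmere:
  (a) Every defendant has filed written consent, so one alternative holds. Condition met.
  (b) The amount in controversy is 41,800 dollars, which meets the $15,000 floor. And the carve-out is inapplicable — the claim does not concern real property. Condition met.
  (c) The amount in controversy is USD 41,800, within the USD 250,000 ceiling — that alternative is enough. The exception is not triggered, since the claim is a contract claim, not a tort claim. Met.
  → Jurisdiction lies.
The Seldale District Court:
  (a) The claim is a contract claim, not a consumer claim, which satisfies one of the alternatives. The exception is not triggered, since the operative events occurred in Cormont, not Seldale. Met.
  (b) The corporate defendant(s) are organised in Dunmarsh, Wynhaven, not Seldale; the claim does not concern real property — no alternative holds. Fails.
  (c) The amount in controversy is 41,800 dollars, which meets the $25,000 floor, which satisfies one of the alternatives. And the carve-out is inapplicable — the plaintiff resides in Wynhaven, not Seldale. Condition met.
  (d) The plaintiff resides in Wynhaven, which is not Seldale. Satisfied.
  → Not every requirement is met — no jurisdiction.
Courts with jurisdiction: the Wynhaven High Bench, the Circuit Court of Orinmere — 2 in total.

2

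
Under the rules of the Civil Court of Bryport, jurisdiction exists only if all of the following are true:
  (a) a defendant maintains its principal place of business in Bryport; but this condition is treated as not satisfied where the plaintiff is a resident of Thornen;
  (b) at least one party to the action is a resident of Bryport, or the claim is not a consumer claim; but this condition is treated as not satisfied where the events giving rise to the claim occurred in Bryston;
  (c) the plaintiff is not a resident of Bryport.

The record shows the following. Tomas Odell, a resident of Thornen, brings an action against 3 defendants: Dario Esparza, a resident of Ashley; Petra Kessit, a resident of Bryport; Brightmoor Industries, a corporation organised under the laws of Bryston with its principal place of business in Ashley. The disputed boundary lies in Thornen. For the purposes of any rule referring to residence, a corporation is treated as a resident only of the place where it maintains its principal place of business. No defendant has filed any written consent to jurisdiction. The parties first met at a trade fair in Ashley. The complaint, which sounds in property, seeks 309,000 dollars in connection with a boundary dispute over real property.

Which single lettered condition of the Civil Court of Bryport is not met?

The Civil Court of Bryport:
  (a) The corporate defendant(s) have their principal place of business in Ashley, not Bryport. Not satisfied.
  (b) Petra Kessit resides in Bryport, which satisfies one of the alternatives. The exception is not triggered, since the operative events occurred in Thornen, not Bryston. Satisfied.
  (c) The plaintiff resides in Thornen, which is not Bryport. Condition met.
Only condition (a) fails.

(a)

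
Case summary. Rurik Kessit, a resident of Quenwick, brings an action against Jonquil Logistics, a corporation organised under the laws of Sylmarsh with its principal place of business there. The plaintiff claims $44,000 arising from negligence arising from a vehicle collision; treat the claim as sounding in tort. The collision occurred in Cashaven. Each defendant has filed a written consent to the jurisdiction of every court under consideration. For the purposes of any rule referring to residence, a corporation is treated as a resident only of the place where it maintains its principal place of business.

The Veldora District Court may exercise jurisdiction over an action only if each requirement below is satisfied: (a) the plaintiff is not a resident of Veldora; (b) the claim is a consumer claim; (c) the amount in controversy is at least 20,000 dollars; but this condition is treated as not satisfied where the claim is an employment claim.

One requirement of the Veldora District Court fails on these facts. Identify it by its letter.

(b)

The Veldora District Court:
  (a) The plaintiff resides in Quenwick, which is not Veldora. Satisfied.
  (b) The claim is a tort claim, not a consumer claim. Condition not met.
  (c) The amount in controversy is USD 44,000, which meets the USD 20,000 floor. And the carve-out is inapplicable — the claim is a tort claim, not an employment claim. Met.
Only condition (b) fails.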